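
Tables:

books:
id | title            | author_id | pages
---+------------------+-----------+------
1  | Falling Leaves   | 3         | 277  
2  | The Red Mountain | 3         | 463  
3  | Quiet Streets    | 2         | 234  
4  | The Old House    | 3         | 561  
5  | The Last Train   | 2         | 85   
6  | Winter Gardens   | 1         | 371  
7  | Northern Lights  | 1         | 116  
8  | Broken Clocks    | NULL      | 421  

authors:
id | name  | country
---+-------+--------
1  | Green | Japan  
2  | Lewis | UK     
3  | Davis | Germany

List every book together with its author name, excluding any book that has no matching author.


INNER JOIN keeps only books rows whose author_id matches an id in authors. Walk through each book:
  - book 1 (Falling Leaves): author_id=3 -> matches Davis
  - book 2 (The Red Mountain): author_id=3 -> matches Davis
  - book 3 (Quiet Streets): author_id=2 -> matches Lewis
  - book 4 (The Old House): author_id=3 -> matches Davis
  - book 5 (The Last Train): author_id=2 -> matches Lewis
  - book 6 (Winter Gardens): author_id=1 -> matches Green
  - book 7 (Northern Lights): author_id=1 -> matches Green
  - book 8 (Broken Clocks): author_id=NULL, no match -> dropped
So 1 of 8 rows is dropped.

SQL:
SELECT a.title, b.name AS author
FROM books a
INNER JOIN authors b ON a.author_id = b.id

Result:
title            | author
-----------------+-------
Falling Leaves   | Davis 
The Red Mountain | Davis 
Quiet Streets    | Lewis 
The Old House    | Davis 
The Last Train   | Lewis 
Winter Gardens   | Green 
Northern Lights  | Green 


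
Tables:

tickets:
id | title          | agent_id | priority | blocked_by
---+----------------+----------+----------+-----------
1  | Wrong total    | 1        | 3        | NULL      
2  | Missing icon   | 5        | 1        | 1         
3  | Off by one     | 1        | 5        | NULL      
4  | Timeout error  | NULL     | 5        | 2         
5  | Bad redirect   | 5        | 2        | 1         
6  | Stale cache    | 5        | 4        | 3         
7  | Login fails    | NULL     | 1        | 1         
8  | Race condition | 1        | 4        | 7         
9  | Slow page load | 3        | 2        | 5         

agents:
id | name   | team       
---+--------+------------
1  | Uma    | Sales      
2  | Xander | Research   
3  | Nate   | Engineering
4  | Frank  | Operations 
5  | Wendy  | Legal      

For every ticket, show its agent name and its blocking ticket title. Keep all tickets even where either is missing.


Two LEFT JOINs from the same base table tickets: one to agents via agent_id, one to tickets itself via blocked_by. Both are LEFT so every ticket is preserved.
Match against agents:
  - ticket 1 (Wrong total): agent_id=1 -> matches Uma
  - ticket 2 (Missing icon): agent_id=5 -> matches Wendy
  - ticket 3 (Off by one): agent_id=1 -> matches Uma
  - ticket 4 (Timeout error): agent_id=NULL, no match -> kept with NULL
  - ticket 5 (Bad redirect): agent_id=5 -> matches Wendy
  - ticket 6 (Stale cache): agent_id=5 -> matches Wendy
  - ticket 7 (Login fails): agent_id=NULL, no match -> kept with NULL
  - ticket 8 (Race condition): agent_id=1 -> matches Uma
  - ticket 9 (Slow page load): agent_id=3 -> matches Nate
Match against tickets (self):
  - ticket 1 (Wrong total): blocked_by=NULL -> NULL
  - ticket 2 (Missing icon): blocked_by=1 -> Wrong total
  - ticket 3 (Off by one): blocked_by=NULL -> NULL
  - ticket 4 (Timeout error): blocked_by=2 -> Missing icon
  - ticket 5 (Bad redirect): blocked_by=1 -> Wrong total
  - ticket 6 (Stale cache): blocked_by=3 -> Off by one
  - ticket 7 (Login fails): blocked_by=1 -> Wrong total
  - ticket 8 (Race condition): blocked_by=7 -> Login fails
  - ticket 9 (Slow page load): blocked_by=5 -> Bad redirect

SQL:
SELECT a.title, b.name AS agent, c.title AS blocked_by
FROM tickets a
LEFT JOIN agents b ON a.agent_id = b.id
LEFT JOIN tickets c ON a.blocked_by = c.id

Result:
title          | agent | blocked_by  
---------------+-------+-------------
Wrong total    | Uma   | NULL        
Missing icon   | Wendy | Wrong total 
Off by one     | Uma   | NULL        
Timeout error  | NULL  | Missing icon
Bad redirect   | Wendy | Wrong total 
Stale cache    | Wendy | Off by one  
Login fails    | NULL  | Wrong total 
Race condition | Uma   | Login fails 
Slow page load | Nate  | Bad redirect


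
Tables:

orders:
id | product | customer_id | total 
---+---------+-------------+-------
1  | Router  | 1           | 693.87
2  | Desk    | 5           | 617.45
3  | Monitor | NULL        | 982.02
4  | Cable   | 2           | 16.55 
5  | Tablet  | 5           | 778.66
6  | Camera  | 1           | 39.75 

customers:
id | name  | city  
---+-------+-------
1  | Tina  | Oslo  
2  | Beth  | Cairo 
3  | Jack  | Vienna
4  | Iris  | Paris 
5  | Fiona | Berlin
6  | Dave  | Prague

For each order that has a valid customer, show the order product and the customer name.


INNER JOIN keeps only orders rows whose customer_id matches an id in customers. Walk through each order:
  - order 1 (Router): customer_id=1 -> matches Tina
  - order 2 (Desk): customer_id=5 -> matches Fiona
  - order 3 (Monitor): customer_id=NULL, no match -> dropped
  - order 4 (Cable): customer_id=2 -> matches Beth
  - order 5 (Tablet): customer_id=5 -> matches Fiona
  - order 6 (Camera): customer_id=1 -> matches Tina
So 1 of 6 rows is dropped.

SQL:
SELECT a.product, b.name AS customer
FROM orders a
INNER JOIN customers b ON a.customer_id = b.id

Result:
product | customer
--------+---------
Router  | Tina    
Desk    | Fiona   
Cable   | Beth    
Tablet  | Fiona   
Camera  | Tina    


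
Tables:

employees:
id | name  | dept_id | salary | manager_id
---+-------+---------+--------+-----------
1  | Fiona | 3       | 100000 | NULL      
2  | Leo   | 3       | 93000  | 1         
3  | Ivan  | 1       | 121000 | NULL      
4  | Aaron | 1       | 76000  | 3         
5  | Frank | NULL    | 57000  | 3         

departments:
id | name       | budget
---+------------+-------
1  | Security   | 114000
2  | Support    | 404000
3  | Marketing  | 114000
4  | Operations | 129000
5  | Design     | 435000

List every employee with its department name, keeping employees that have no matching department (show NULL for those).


LEFT JOIN keeps every row from employees (the left table); where dept_id has no match in departments, the department columns become NULL. Walk through each employee:
  - employee 1 (Fiona): dept_id=3 -> matches Marketing
  - employee 2 (Leo): dept_id=3 -> matches Marketing
  - employee 3 (Ivan): dept_id=1 -> matches Security
  - employee 4 (Aaron): dept_id=1 -> matches Security
  - employee 5 (Frank): dept_id=NULL, no match -> kept with NULL
All 5 rows appear; 1 has NULL department.

SQL:
SELECT a.name, b.name AS department
FROM employees a
LEFT JOIN departments b ON a.dept_id = b.id

Result:
name  | department
------+-----------
Fiona | Marketing 
Leo   | Marketing 
Ivan  | Security  
Aaron | Security  
Frank | NULL      


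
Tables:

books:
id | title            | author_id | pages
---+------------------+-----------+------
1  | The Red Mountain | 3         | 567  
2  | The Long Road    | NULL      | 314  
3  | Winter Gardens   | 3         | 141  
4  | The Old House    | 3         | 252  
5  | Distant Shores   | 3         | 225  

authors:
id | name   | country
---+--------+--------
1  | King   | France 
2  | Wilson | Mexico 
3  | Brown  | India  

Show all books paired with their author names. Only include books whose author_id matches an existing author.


INNER JOIN keeps only books rows whose author_id matches an id in authors. Walk through each book:
  - book 1 (The Red Mountain): author_id=3 -> matches Brown
  - book 2 (The Long Road): author_id=NULL, no match -> dropped
  - book 3 (Winter Gardens): author_id=3 -> matches Brown
  - book 4 (The Old House): author_id=3 -> matches Brown
  - book 5 (Distant Shores): author_id=3 -> matches Brown
So 1 of 5 rows is dropped.

SQL:
SELECT a.title, b.name AS author
FROM books a
INNER JOIN authors b ON a.author_id = b.id

Result:
title            | author
-----------------+-------
The Red Mountain | Brown 
Winter Gardens   | Brown 
The Old House    | Brown 
Distant Shores   | Brown 


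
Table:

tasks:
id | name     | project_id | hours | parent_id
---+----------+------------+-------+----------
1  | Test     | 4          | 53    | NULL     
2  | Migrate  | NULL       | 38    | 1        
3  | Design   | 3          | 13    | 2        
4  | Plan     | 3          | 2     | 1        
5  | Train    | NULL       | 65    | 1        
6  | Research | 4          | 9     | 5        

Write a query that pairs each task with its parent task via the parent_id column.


This is a self-join: tasks is joined to a second copy of itself, matching each row's parent_id to another row's id. Use LEFT JOIN so rows with parent_id=NULL are kept.
  - task 1 (Test): parent_id=NULL -> NULL
  - task 2 (Migrate): parent_id=1 -> Test
  - task 3 (Design): parent_id=2 -> Migrate
  - task 4 (Plan): parent_id=1 -> Test
  - task 5 (Train): parent_id=1 -> Test
  - task 6 (Research): parent_id=5 -> Train

SQL:
SELECT a.name AS item, b.name AS parent
FROM tasks a
LEFT JOIN tasks b ON a.parent_id = b.id

Result:
item     | parent 
---------+--------
Test     | NULL   
Migrate  | Test   
Design   | Migrate
Plan     | Test   
Train    | Test   
Research | Train  


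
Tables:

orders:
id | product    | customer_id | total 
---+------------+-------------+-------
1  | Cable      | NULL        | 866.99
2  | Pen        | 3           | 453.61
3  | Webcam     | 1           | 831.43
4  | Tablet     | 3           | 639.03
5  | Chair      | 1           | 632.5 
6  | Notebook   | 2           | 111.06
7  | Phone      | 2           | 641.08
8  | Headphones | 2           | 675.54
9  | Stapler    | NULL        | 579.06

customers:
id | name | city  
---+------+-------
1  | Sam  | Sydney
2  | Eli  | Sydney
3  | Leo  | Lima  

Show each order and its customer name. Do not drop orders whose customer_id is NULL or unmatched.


LEFT JOIN keeps every row from orders (the left table); where customer_id has no match in customers, the customer columns become NULL. Walk through each order:
  - order 1 (Cable): customer_id=NULL, no match -> kept with NULL
  - order 2 (Pen): customer_id=3 -> matches Leo
  - order 3 (Webcam): customer_id=1 -> matches Sam
  - order 4 (Tablet): customer_id=3 -> matches Leo
  - order 5 (Chair): customer_id=1 -> matches Sam
  - order 6 (Notebook): customer_id=2 -> matches Eli
  - order 7 (Phone): customer_id=2 -> matches Eli
  - order 8 (Headphones): customer_id=2 -> matches Eli
  - order 9 (Stapler): customer_id=NULL, no match -> kept with NULL
All 9 rows appear; 2 have NULL customer.

SQL:
SELECT a.product, b.name AS customer
FROM orders a
LEFT JOIN customers b ON a.customer_id = b.id

Result:
product    | customer
-----------+---------
Cable      | NULL    
Pen        | Leo     
Webcam     | Sam     
Tablet     | Leo     
Chair      | Sam     
Notebook   | Eli     
Phone      | Eli     
Headphones | Eli     
Stapler    | NULL    


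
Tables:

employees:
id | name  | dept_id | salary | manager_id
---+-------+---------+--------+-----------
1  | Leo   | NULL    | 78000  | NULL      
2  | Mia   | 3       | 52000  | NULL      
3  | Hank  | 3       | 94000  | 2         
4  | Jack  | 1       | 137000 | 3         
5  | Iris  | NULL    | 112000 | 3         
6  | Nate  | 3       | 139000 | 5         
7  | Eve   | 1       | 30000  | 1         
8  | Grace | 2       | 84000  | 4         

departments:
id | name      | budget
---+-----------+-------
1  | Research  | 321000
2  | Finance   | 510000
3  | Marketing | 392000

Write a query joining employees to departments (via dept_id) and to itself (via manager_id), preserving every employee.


Two LEFT JOINs from the same base table employees: one to departments via dept_id, one to employees itself via manager_id. Both are LEFT so every employee is preserved.
Match against departments:
  - employee 1 (Leo): dept_id=NULL, no match -> kept with NULL
  - employee 2 (Mia): dept_id=3 -> matches Marketing
  - employee 3 (Hank): dept_id=3 -> matches Marketing
  - employee 4 (Jack): dept_id=1 -> matches Research
  - employee 5 (Iris): dept_id=NULL, no match -> kept with NULL
  - employee 6 (Nate): dept_id=3 -> matches Marketing
  - employee 7 (Eve): dept_id=1 -> matches Research
  - employee 8 (Grace): dept_id=2 -> matches Finance
Match against employees (self):
  - employee 1 (Leo): manager_id=NULL -> NULL
  - employee 2 (Mia): manager_id=NULL -> NULL
  - employee 3 (Hank): manager_id=2 -> Mia
  - employee 4 (Jack): manager_id=3 -> Hank
  - employee 5 (Iris): manager_id=3 -> Hank
  - employee 6 (Nate): manager_id=5 -> Iris
  - employee 7 (Eve): manager_id=1 -> Leo
  - employee 8 (Grace): manager_id=4 -> Jack

SQL:
SELECT a.name, b.name AS department, c.name AS manager
FROM employees a
LEFT JOIN departments b ON a.dept_id = b.id
LEFT JOIN employees c ON a.manager_id = c.id

Result:
name  | department | manager
------+------------+--------
Leo   | NULL       | NULL   
Mia   | Marketing  | NULL   
Hank  | Marketing  | Mia    
Jack  | Research   | Hank   
Iris  | NULL       | Hank   
Nate  | Marketing  | Iris   
Eve   | Research   | Leo    
Grace | Finance    | Jack   


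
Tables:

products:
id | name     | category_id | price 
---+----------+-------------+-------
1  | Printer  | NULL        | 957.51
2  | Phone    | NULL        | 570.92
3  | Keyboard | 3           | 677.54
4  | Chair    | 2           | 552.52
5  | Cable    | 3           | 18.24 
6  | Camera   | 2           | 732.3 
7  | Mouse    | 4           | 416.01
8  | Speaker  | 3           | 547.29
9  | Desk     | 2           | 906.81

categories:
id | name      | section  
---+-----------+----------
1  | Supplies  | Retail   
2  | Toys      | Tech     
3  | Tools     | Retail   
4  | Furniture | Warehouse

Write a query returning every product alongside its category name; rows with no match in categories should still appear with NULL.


LEFT JOIN keeps every row from products (the left table); where category_id has no match in categories, the category columns become NULL. Walk through each product:
  - product 1 (Printer): category_id=NULL, no match -> kept with NULL
  - product 2 (Phone): category_id=NULL, no match -> kept with NULL
  - product 3 (Keyboard): category_id=3 -> matches Tools
  - product 4 (Chair): category_id=2 -> matches Toys
  - product 5 (Cable): category_id=3 -> matches Tools
  - product 6 (Camera): category_id=2 -> matches Toys
  - product 7 (Mouse): category_id=4 -> matches Furniture
  - product 8 (Speaker): category_id=3 -> matches Tools
  - product 9 (Desk): category_id=2 -> matches Toys
All 9 rows appear; 2 have NULL category.

SQL:
SELECT a.name, b.name AS category
FROM products a
LEFT JOIN categories b ON a.category_id = b.id

Result:
name     | category 
---------+----------
Printer  | NULL     
Phone    | NULL     
Keyboard | Tools    
Chair    | Toys     
Cable    | Tools    
Camera   | Toys     
Mouse    | Furniture
Speaker  | Tools    
Desk     | Toys     


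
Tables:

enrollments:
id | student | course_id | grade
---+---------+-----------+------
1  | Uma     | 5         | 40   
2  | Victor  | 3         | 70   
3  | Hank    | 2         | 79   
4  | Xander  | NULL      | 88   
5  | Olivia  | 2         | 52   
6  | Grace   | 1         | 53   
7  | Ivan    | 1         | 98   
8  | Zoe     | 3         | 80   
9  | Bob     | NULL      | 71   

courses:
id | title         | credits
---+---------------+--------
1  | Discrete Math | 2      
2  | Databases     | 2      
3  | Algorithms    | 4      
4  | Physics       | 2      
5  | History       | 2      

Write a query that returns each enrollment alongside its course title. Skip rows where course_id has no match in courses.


INNER JOIN keeps only enrollments rows whose course_id matches an id in courses. Walk through each enrollment:
  - enrollment 1 (Uma): course_id=5 -> matches History
  - enrollment 2 (Victor): course_id=3 -> matches Algorithms
  - enrollment 3 (Hank): course_id=2 -> matches Databases
  - enrollment 4 (Xander): course_id=NULL, no match -> dropped
  - enrollment 5 (Olivia): course_id=2 -> matches Databases
  - enrollment 6 (Grace): course_id=1 -> matches Discrete Math
  - enrollment 7 (Ivan): course_id=1 -> matches Discrete Math
  - enrollment 8 (Zoe): course_id=3 -> matches Algorithms
  - enrollment 9 (Bob): course_id=NULL, no match -> dropped
So 2 of 9 rows are dropped.

SQL:
SELECT a.student, b.title AS course
FROM enrollments a
INNER JOIN courses b ON a.course_id = b.id

Result:
student | course       
--------+--------------
Uma     | History      
Victor  | Algorithms   
Hank    | Databases    
Olivia  | Databases    
Grace   | Discrete Math
Ivan    | Discrete Math
Zoe     | Algorithms   


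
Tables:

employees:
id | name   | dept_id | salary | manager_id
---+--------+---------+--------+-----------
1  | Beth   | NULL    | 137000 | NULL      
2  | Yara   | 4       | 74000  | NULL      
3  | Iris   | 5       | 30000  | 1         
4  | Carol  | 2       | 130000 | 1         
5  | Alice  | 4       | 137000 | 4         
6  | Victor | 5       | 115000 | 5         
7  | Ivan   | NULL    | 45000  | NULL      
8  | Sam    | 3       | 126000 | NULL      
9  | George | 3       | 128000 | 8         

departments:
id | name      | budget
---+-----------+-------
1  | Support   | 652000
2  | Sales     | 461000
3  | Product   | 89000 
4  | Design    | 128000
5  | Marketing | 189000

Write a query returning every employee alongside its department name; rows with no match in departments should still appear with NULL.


LEFT JOIN keeps every row from employees (the left table); where dept_id has no match in departments, the department columns become NULL. Walk through each employee:
  - employee 1 (Beth): dept_id=NULL, no match -> kept with NULL
  - employee 2 (Yara): dept_id=4 -> matches Design
  - employee 3 (Iris): dept_id=5 -> matches Marketing
  - employee 4 (Carol): dept_id=2 -> matches Sales
  - employee 5 (Alice): dept_id=4 -> matches Design
  - employee 6 (Victor): dept_id=5 -> matches Marketing
  - employee 7 (Ivan): dept_id=NULL, no match -> kept with NULL
  - employee 8 (Sam): dept_id=3 -> matches Product
  - employee 9 (George): dept_id=3 -> matches Product
All 9 rows appear; 2 have NULL department.

SQL:
SELECT a.name, b.name AS department
FROM employees a
LEFT JOIN departments b ON a.dept_id = b.id

Result:
name   | department
-------+-----------
Beth   | NULL      
Yara   | Design    
Iris   | Marketing 
Carol  | Sales     
Alice  | Design    
Victor | Marketing 
Ivan   | NULL      
Sam    | Product   
George | Product   


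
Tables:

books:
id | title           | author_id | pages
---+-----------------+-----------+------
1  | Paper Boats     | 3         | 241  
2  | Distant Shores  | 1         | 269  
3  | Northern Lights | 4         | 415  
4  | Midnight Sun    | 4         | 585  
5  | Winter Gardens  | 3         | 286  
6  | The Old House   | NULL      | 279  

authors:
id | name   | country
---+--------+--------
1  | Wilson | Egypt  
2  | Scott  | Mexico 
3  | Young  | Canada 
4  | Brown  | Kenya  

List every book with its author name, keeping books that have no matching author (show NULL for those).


LEFT JOIN keeps every row from books (the left table); where author_id has no match in authors, the author columns become NULL. Walk through each book:
  - book 1 (Paper Boats): author_id=3 -> matches Young
  - book 2 (Distant Shores): author_id=1 -> matches Wilson
  - book 3 (Northern Lights): author_id=4 -> matches Brown
  - book 4 (Midnight Sun): author_id=4 -> matches Brown
  - book 5 (Winter Gardens): author_id=3 -> matches Young
  - book 6 (The Old House): author_id=NULL, no match -> kept with NULL
All 6 rows appear; 1 has NULL author.

SQL:
SELECT a.title, b.name AS author
FROM books a
LEFT JOIN authors b ON a.author_id = b.id

Result:
title           | author
----------------+-------
Paper Boats     | Young 
Distant Shores  | Wilson
Northern Lights | Brown 
Midnight Sun    | Brown 
Winter Gardens  | Young 
The Old House   | NULL  


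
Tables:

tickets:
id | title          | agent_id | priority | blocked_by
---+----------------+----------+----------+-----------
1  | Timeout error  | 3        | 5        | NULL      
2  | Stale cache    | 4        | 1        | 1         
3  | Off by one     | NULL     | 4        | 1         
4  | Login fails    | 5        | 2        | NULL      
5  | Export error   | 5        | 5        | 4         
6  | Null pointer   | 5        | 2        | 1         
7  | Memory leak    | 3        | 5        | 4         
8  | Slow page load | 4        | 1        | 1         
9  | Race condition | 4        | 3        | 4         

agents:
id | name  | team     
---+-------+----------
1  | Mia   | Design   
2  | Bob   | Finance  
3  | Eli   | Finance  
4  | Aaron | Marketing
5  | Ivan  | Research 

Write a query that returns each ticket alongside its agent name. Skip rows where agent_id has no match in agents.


INNER JOIN keeps only tickets rows whose agent_id matches an id in agents. Walk through each ticket:
  - ticket 1 (Timeout error): agent_id=3 -> matches Eli
  - ticket 2 (Stale cache): agent_id=4 -> matches Aaron
  - ticket 3 (Off by one): agent_id=NULL, no match -> dropped
  - ticket 4 (Login fails): agent_id=5 -> matches Ivan
  - ticket 5 (Export error): agent_id=5 -> matches Ivan
  - ticket 6 (Null pointer): agent_id=5 -> matches Ivan
  - ticket 7 (Memory leak): agent_id=3 -> matches Eli
  - ticket 8 (Slow page load): agent_id=4 -> matches Aaron
  - ticket 9 (Race condition): agent_id=4 -> matches Aaron
So 1 of 9 rows is dropped.

SQL:
SELECT a.title, b.name AS agent
FROM tickets a
INNER JOIN agents b ON a.agent_id = b.id

Result:
title          | agent
---------------+------
Timeout error  | Eli  
Stale cache    | Aaron
Login fails    | Ivan 
Export error   | Ivan 
Null pointer   | Ivan 
Memory leak    | Eli  
Slow page load | Aaron
Race condition | Aaron


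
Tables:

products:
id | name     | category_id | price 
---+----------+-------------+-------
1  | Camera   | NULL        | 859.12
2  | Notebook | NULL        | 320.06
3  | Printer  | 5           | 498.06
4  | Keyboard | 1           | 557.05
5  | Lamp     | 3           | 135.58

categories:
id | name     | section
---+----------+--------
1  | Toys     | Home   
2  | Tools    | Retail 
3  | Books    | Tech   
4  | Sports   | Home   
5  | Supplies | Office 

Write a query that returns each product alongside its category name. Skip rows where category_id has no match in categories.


INNER JOIN keeps only products rows whose category_id matches an id in categories. Walk through each product:
  - product 1 (Camera): category_id=NULL, no match -> dropped
  - product 2 (Notebook): category_id=NULL, no match -> dropped
  - product 3 (Printer): category_id=5 -> matches Supplies
  - product 4 (Keyboard): category_id=1 -> matches Toys
  - product 5 (Lamp): category_id=3 -> matches Books
So 2 of 5 rows are dropped.

SQL:
SELECT a.name, b.name AS category
FROM products a
INNER JOIN categories b ON a.category_id = b.id

Result:
name     | category
---------+---------
Printer  | Supplies
Keyboard | Toys    
Lamp     | Books   


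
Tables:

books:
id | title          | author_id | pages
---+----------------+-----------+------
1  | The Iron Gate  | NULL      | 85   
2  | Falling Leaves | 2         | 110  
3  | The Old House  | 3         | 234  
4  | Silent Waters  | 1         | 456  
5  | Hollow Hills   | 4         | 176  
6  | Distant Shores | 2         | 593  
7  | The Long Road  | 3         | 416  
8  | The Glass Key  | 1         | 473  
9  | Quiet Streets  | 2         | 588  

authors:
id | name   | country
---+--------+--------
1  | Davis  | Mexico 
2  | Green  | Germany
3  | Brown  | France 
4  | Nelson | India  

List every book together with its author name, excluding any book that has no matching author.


INNER JOIN keeps only books rows whose author_id matches an id in authors. Walk through each book:
  - book 1 (The Iron Gate): author_id=NULL, no match -> dropped
  - book 2 (Falling Leaves): author_id=2 -> matches Green
  - book 3 (The Old House): author_id=3 -> matches Brown
  - book 4 (Silent Waters): author_id=1 -> matches Davis
  - book 5 (Hollow Hills): author_id=4 -> matches Nelson
  - book 6 (Distant Shores): author_id=2 -> matches Green
  - book 7 (The Long Road): author_id=3 -> matches Brown
  - book 8 (The Glass Key): author_id=1 -> matches Davis
  - book 9 (Quiet Streets): author_id=2 -> matches Green
So 1 of 9 rows is dropped.

SQL:
SELECT a.title, b.name AS author
FROM books a
INNER JOIN authors b ON a.author_id = b.id

Result:
title          | author
---------------+-------
Falling Leaves | Green 
The Old House  | Brown 
Silent Waters  | Davis 
Hollow Hills   | Nelson
Distant Shores | Green 
The Long Road  | Brown 
The Glass Key  | Davis 
Quiet Streets  | Green 


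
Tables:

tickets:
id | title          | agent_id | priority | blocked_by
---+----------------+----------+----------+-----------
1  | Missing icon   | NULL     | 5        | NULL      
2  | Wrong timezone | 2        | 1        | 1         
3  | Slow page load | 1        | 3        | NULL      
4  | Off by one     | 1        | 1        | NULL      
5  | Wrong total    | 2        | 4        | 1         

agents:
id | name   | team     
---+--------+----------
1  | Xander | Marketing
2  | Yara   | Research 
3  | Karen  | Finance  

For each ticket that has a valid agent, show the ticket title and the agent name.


INNER JOIN keeps only tickets rows whose agent_id matches an id in agents. Walk through each ticket:
  - ticket 1 (Missing icon): agent_id=NULL, no match -> dropped
  - ticket 2 (Wrong timezone): agent_id=2 -> matches Yara
  - ticket 3 (Slow page load): agent_id=1 -> matches Xander
  - ticket 4 (Off by one): agent_id=1 -> matches Xander
  - ticket 5 (Wrong total): agent_id=2 -> matches Yara
So 1 of 5 rows is dropped.

SQL:
SELECT a.title, b.name AS agent
FROM tickets a
INNER JOIN agents b ON a.agent_id = b.id

Result:
title          | agent 
---------------+-------
Wrong timezone | Yara  
Slow page load | Xander
Off by one     | Xander
Wrong total    | Yara  


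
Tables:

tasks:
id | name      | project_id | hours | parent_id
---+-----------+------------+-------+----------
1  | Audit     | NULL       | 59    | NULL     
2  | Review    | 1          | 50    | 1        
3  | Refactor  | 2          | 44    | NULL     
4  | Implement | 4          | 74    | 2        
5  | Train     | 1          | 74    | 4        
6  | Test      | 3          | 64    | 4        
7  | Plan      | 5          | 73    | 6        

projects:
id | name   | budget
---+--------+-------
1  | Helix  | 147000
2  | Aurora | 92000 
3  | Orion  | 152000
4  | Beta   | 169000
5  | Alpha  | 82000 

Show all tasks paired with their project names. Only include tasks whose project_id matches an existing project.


INNER JOIN keeps only tasks rows whose project_id matches an id in projects. Walk through each task:
  - task 1 (Audit): project_id=NULL, no match -> dropped
  - task 2 (Review): project_id=1 -> matches Helix
  - task 3 (Refactor): project_id=2 -> matches Aurora
  - task 4 (Implement): project_id=4 -> matches Beta
  - task 5 (Train): project_id=1 -> matches Helix
  - task 6 (Test): project_id=3 -> matches Orion
  - task 7 (Plan): project_id=5 -> matches Alpha
So 1 of 7 rows is dropped.

SQL:
SELECT a.name, b.name AS project
FROM tasks a
INNER JOIN projects b ON a.project_id = b.id

Result:
name      | project
----------+--------
Review    | Helix  
Refactor  | Aurora 
Implement | Beta   
Train     | Helix  
Test      | Orion  
Plan      | Alpha  


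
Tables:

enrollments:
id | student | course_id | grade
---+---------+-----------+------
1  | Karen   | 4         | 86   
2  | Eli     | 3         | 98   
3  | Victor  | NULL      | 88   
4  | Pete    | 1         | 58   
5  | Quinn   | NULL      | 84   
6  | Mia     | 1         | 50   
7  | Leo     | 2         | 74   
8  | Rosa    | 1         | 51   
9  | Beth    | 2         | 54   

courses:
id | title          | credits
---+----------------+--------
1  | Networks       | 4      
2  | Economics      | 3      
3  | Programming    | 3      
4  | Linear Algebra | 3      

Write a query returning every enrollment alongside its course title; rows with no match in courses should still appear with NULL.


LEFT JOIN keeps every row from enrollments (the left table); where course_id has no match in courses, the course columns become NULL. Walk through each enrollment:
  - enrollment 1 (Karen): course_id=4 -> matches Linear Algebra
  - enrollment 2 (Eli): course_id=3 -> matches Programming
  - enrollment 3 (Victor): course_id=NULL, no match -> kept with NULL
  - enrollment 4 (Pete): course_id=1 -> matches Networks
  - enrollment 5 (Quinn): course_id=NULL, no match -> kept with NULL
  - enrollment 6 (Mia): course_id=1 -> matches Networks
  - enrollment 7 (Leo): course_id=2 -> matches Economics
  - enrollment 8 (Rosa): course_id=1 -> matches Networks
  - enrollment 9 (Beth): course_id=2 -> matches Economics
All 9 rows appear; 2 have NULL course.

SQL:
SELECT a.student, b.title AS course
FROM enrollments a
LEFT JOIN courses b ON a.course_id = b.id

Result:
student | course        
--------+---------------
Karen   | Linear Algebra
Eli     | Programming   
Victor  | NULL          
Pete    | Networks      
Quinn   | NULL          
Mia     | Networks      
Leo     | Economics     
Rosa    | Networks      
Beth    | Economics     


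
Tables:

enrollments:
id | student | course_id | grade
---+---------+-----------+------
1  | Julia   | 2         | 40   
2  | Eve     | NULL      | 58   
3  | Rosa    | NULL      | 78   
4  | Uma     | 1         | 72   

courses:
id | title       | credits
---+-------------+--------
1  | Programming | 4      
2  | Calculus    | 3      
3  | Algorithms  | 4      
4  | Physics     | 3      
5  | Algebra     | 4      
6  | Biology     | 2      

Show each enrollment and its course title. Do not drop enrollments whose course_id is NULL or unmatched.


LEFT JOIN keeps every row from enrollments (the left table); where course_id has no match in courses, the course columns become NULL. Walk through each enrollment:
  - enrollment 1 (Julia): course_id=2 -> matches Calculus
  - enrollment 2 (Eve): course_id=NULL, no match -> kept with NULL
  - enrollment 3 (Rosa): course_id=NULL, no match -> kept with NULL
  - enrollment 4 (Uma): course_id=1 -> matches Programming
All 4 rows appear; 2 have NULL course.

SQL:
SELECT a.student, b.title AS course
FROM enrollments a
LEFT JOIN courses b ON a.course_id = b.id

Result:
student | course     
--------+------------
Julia   | Calculus   
Eve     | NULL       
Rosa    | NULL       
Uma     | Programming


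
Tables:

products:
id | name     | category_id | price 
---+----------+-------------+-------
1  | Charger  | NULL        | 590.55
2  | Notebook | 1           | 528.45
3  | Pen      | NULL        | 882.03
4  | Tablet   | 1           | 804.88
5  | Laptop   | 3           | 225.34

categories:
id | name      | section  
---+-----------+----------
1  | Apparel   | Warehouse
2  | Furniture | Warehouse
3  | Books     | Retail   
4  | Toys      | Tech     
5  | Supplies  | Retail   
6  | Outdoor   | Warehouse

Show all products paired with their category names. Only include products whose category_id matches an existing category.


INNER JOIN keeps only products rows whose category_id matches an id in categories. Walk through each product:
  - product 1 (Charger): category_id=NULL, no match -> dropped
  - product 2 (Notebook): category_id=1 -> matches Apparel
  - product 3 (Pen): category_id=NULL, no match -> dropped
  - product 4 (Tablet): category_id=1 -> matches Apparel
  - product 5 (Laptop): category_id=3 -> matches Books
So 2 of 5 rows are dropped.

SQL:
SELECT a.name, b.name AS category
FROM products a
INNER JOIN categories b ON a.category_id = b.id

Result:
name     | category
---------+---------
Notebook | Apparel 
Tablet   | Apparel 
Laptop   | Books   


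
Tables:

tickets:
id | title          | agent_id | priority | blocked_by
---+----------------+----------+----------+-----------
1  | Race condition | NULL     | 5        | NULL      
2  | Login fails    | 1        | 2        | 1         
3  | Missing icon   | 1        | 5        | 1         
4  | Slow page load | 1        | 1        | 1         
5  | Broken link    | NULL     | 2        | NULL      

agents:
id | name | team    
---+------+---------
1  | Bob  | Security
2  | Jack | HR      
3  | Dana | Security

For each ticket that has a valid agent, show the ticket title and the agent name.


INNER JOIN keeps only tickets rows whose agent_id matches an id in agents. Walk through each ticket:
  - ticket 1 (Race condition): agent_id=NULL, no match -> dropped
  - ticket 2 (Login fails): agent_id=1 -> matches Bob
  - ticket 3 (Missing icon): agent_id=1 -> matches Bob
  - ticket 4 (Slow page load): agent_id=1 -> matches Bob
  - ticket 5 (Broken link): agent_id=NULL, no match -> dropped
So 2 of 5 rows are dropped.

SQL:
SELECT a.title, b.name AS agent
FROM tickets a
INNER JOIN agents b ON a.agent_id = b.id

Result:
title          | agent
---------------+------
Login fails    | Bob  
Missing icon   | Bob  
Slow page load | Bob  


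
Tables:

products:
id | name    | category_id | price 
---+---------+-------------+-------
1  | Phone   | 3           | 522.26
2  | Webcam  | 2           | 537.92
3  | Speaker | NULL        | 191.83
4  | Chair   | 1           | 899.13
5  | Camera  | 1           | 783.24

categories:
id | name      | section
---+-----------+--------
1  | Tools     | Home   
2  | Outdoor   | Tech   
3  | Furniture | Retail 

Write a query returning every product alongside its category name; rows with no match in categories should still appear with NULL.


LEFT JOIN keeps every row from products (the left table); where category_id has no match in categories, the category columns become NULL. Walk through each product:
  - product 1 (Phone): category_id=3 -> matches Furniture
  - product 2 (Webcam): category_id=2 -> matches Outdoor
  - product 3 (Speaker): category_id=NULL, no match -> kept with NULL
  - product 4 (Chair): category_id=1 -> matches Tools
  - product 5 (Camera): category_id=1 -> matches Tools
All 5 rows appear; 1 has NULL category.

SQL:
SELECT a.name, b.name AS category
FROM products a
LEFT JOIN categories b ON a.category_id = b.id

Result:
name    | category 
--------+----------
Phone   | Furniture
Webcam  | Outdoor  
Speaker | NULL     
Chair   | Tools    
Camera  | Tools    


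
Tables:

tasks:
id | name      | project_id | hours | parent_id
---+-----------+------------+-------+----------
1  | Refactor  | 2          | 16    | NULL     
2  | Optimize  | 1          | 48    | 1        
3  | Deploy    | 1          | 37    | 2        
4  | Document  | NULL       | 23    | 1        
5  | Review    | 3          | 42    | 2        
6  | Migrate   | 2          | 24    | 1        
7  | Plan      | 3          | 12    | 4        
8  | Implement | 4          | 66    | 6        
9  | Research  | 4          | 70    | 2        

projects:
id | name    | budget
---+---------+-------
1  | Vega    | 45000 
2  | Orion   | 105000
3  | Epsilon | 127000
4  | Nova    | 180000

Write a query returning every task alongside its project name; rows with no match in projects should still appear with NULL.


LEFT JOIN keeps every row from tasks (the left table); where project_id has no match in projects, the project columns become NULL. Walk through each task:
  - task 1 (Refactor): project_id=2 -> matches Orion
  - task 2 (Optimize): project_id=1 -> matches Vega
  - task 3 (Deploy): project_id=1 -> matches Vega
  - task 4 (Document): project_id=NULL, no match -> kept with NULL
  - task 5 (Review): project_id=3 -> matches Epsilon
  - task 6 (Migrate): project_id=2 -> matches Orion
  - task 7 (Plan): project_id=3 -> matches Epsilon
  - task 8 (Implement): project_id=4 -> matches Nova
  - task 9 (Research): project_id=4 -> matches Nova
All 9 rows appear; 1 has NULL project.

SQL:
SELECT a.name, b.name AS project
FROM tasks a
LEFT JOIN projects b ON a.project_id = b.id

Result:
name      | project
----------+--------
Refactor  | Orion  
Optimize  | Vega   
Deploy    | Vega   
Document  | NULL   
Review    | Epsilon
Migrate   | Orion  
Plan      | Epsilon
Implement | Nova   
Research  | Nova   


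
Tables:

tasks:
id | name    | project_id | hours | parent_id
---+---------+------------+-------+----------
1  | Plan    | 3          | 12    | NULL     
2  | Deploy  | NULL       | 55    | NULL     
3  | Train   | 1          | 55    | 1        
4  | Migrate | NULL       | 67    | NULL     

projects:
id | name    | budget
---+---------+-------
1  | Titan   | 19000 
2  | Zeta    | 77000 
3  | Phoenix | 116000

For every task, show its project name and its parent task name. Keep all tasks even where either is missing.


Two LEFT JOINs from the same base table tasks: one to projects via project_id, one to tasks itself via parent_id. Both are LEFT so every task is preserved.
Match against projects:
  - task 1 (Plan): project_id=3 -> matches Phoenix
  - task 2 (Deploy): project_id=NULL, no match -> kept with NULL
  - task 3 (Train): project_id=1 -> matches Titan
  - task 4 (Migrate): project_id=NULL, no match -> kept with NULL
Match against tasks (self):
  - task 1 (Plan): parent_id=NULL -> NULL
  - task 2 (Deploy): parent_id=NULL -> NULL
  - task 3 (Train): parent_id=1 -> Plan
  - task 4 (Migrate): parent_id=NULL -> NULL

SQL:
SELECT a.name, b.name AS project, c.name AS parent
FROM tasks a
LEFT JOIN projects b ON a.project_id = b.id
LEFT JOIN tasks c ON a.parent_id = c.id

Result:
name    | project | parent
--------+---------+-------
Plan    | Phoenix | NULL  
Deploy  | NULL    | NULL  
Train   | Titan   | Plan  
Migrate | NULL    | NULL  


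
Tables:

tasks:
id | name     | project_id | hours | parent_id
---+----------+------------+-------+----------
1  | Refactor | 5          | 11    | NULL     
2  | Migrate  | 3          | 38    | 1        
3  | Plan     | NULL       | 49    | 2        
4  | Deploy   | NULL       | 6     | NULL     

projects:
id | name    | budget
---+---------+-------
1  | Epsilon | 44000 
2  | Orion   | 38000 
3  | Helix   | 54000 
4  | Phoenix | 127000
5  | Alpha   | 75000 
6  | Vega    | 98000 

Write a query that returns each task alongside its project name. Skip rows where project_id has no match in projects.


INNER JOIN keeps only tasks rows whose project_id matches an id in projects. Walk through each task:
  - task 1 (Refactor): project_id=5 -> matches Alpha
  - task 2 (Migrate): project_id=3 -> matches Helix
  - task 3 (Plan): project_id=NULL, no match -> dropped
  - task 4 (Deploy): project_id=NULL, no match -> dropped
So 2 of 4 rows are dropped.

SQL:
SELECT a.name, b.name AS project
FROM tasks a
INNER JOIN projects b ON a.project_id = b.id

Result:
name     | project
---------+--------
Refactor | Alpha  
Migrate  | Helix  


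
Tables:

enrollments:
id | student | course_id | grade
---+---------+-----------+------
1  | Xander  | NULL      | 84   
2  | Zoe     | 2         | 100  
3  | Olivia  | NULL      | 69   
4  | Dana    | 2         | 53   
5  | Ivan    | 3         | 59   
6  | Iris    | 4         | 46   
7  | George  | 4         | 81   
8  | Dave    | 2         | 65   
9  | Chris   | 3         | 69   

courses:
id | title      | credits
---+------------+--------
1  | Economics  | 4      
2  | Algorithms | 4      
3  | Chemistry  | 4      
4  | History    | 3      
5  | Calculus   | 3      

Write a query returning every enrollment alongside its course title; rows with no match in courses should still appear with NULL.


LEFT JOIN keeps every row from enrollments (the left table); where course_id has no match in courses, the course columns become NULL. Walk through each enrollment:
  - enrollment 1 (Xander): course_id=NULL, no match -> kept with NULL
  - enrollment 2 (Zoe): course_id=2 -> matches Algorithms
  - enrollment 3 (Olivia): course_id=NULL, no match -> kept with NULL
  - enrollment 4 (Dana): course_id=2 -> matches Algorithms
  - enrollment 5 (Ivan): course_id=3 -> matches Chemistry
  - enrollment 6 (Iris): course_id=4 -> matches History
  - enrollment 7 (George): course_id=4 -> matches History
  - enrollment 8 (Dave): course_id=2 -> matches Algorithms
  - enrollment 9 (Chris): course_id=3 -> matches Chemistry
All 9 rows appear; 2 have NULL course.

SQL:
SELECT a.student, b.title AS course
FROM enrollments a
LEFT JOIN courses b ON a.course_id = b.id

Result:
student | course    
--------+-----------
Xander  | NULL      
Zoe     | Algorithms
Olivia  | NULL      
Dana    | Algorithms
Ivan    | Chemistry 
Iris    | History   
George  | History   
Dave    | Algorithms
Chris   | Chemistry 
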